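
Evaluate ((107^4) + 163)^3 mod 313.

(107)^4 ≡ 209 (mod 313)
209 + 163 = 372 ≡ 59 (mod 313)
(59)^3 ≡ 51 (mod 313)

51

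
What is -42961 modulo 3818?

-42961 = -12·3818 + 2855, so -42961 ≡ 2855 (mod 3818).

2855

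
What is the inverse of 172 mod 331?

102

331 = 1*172 + 159
172 = 1*159 + 13
159 = 12*13 + 3
13 = 4*3 + 1
3 = 3*1 + 0
gcd(172, 331) = 1, so the inverse exists.
Bézout: 1 = −53*331 + 102*172.
So 172⁻¹ ≡ 102 (mod 331).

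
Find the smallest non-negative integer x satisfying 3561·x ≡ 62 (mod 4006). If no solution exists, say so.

gcd(3561, 4006) = 1, so a unique solution mod 4006 exists.
3561⁻¹ ≡ 9 (mod 4006).
x ≡ 9·62 ≡ 558 (mod 4006).

558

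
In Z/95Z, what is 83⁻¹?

87

By the extended Euclidean algorithm:
95 = 1*83 + 12
83 = 6*12 + 11
12 = 1*11 + 1
11 = 11*1 + 0
gcd(83, 95) = 1, so the inverse exists.
Back-substitute for 1:
1 = 1*12 − 1*11
  = −1*83 + 7*12
  = 7*95 − 8*83
So 83⁻¹ ≡ −8 ≡ 87 (mod 95).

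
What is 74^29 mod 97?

Compute successive squares:
29 in binary is 11101, i.e. 29 = 16 + 8 + 4 + 1.
74^1 ≡ 74 (mod 97)
74^2 ≡ 74^2 = 5476 ≡ 44 (mod 97)
74^4 ≡ 44^2 = 1936 ≡ 93 (mod 97)
74^8 ≡ 93^2 = 8649 ≡ 16 (mod 97)
74^16 ≡ 16^2 = 256 ≡ 62 (mod 97)
74^29 = 74^16 × 74^8 × 74^4 × 74^1 ≡ 62 × 16 × 93 × 74 (mod 97).
Accumulate the product:
62 × 16 = 992 ≡ 22
22 × 93 = 2046 ≡ 9
9 × 74 = 666 ≡ 84

84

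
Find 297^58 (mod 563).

Using repeated squaring:
297^1 ≡ 297 (mod 563)
297^2 ≡ 297^2 = 88209 ≡ 381 (mod 563)
297^4 ≡ 381^2 = 145161 ≡ 470 (mod 563)
297^8 ≡ 470^2 = 220900 ≡ 204 (mod 563)
297^16 ≡ 204^2 = 41616 ≡ 517 (mod 563)
297^32 ≡ 517^2 = 267289 ≡ 427 (mod 563)
297^58 = 297^32 × 297^16 × 297^8 × 297^2 ≡ 427 × 517 × 204 × 381 (mod 563).
Accumulate the product:
427 × 517 = 220759 ≡ 63
63 × 204 = 12852 ≡ 466
466 × 381 = 177546 ≡ 201

201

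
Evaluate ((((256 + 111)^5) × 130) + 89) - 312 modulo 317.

256 + 111 = 367 ≡ 50 (mod 317)
(50)^5 ≡ 132 (mod 317)
132 × 130 = 17160 ≡ 42 (mod 317)
42 + 89 = 131
131 - 312 = -181 ≡ 136 (mod 317)

136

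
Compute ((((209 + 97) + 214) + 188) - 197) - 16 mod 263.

209 + 97 = 306 ≡ 43 (mod 263)
43 + 214 = 257
257 + 188 = 445 ≡ 182 (mod 263)
182 - 197 = -15 ≡ 248 (mod 263)
248 - 16 = 232

232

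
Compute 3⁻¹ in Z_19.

Apply the Euclidean algorithm and back-substitute:
19 = 6×3 + 1
3 = 3×1 + 0
gcd(3, 19) = 1, so the inverse exists.
Back-substitute for 1:
1 = 1×19 − 6×3
So 3⁻¹ ≡ −6 ≡ 13 (mod 19).

13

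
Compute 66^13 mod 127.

By square-and-multiply:
13 in binary is 1101, i.e. 13 = 8 + 4 + 1.
66^1 ≡ 66 (mod 127)
66^2 ≡ 66^2 = 4356 ≡ 38 (mod 127)
66^4 ≡ 38^2 = 1444 ≡ 47 (mod 127)
66^8 ≡ 47^2 = 2209 ≡ 50 (mod 127)
66^13 = 66^8 · 66^4 · 66^1 ≡ 50 · 47 · 66 (mod 127).
Accumulate the product:
50 · 47 = 2350 ≡ 64
64 · 66 = 4224 ≡ 33

33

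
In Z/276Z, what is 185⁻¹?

185

Apply the Euclidean algorithm and back-substitute:
276 = 1·185 + 91
185 = 2·91 + 3
91 = 30·3 + 1
3 = 3·1 + 0
gcd(185, 276) = 1, so the inverse exists.
Back-substitute for 1:
1 = 1·91 − 30·3
  = −30·185 + 61·91
  = 61·276 − 91·185
So 185⁻¹ ≡ −91 ≡ 185 (mod 276).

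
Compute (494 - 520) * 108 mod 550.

492

494 - 520 = -26 ≡ 524 (mod 550)
524 * 108 = 56592 ≡ 492 (mod 550)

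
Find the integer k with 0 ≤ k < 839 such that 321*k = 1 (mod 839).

724

Apply the Euclidean algorithm and back-substitute:
839 = 2×321 + 197
321 = 1×197 + 124
197 = 1×124 + 73
124 = 1×73 + 51
73 = 1×51 + 22
51 = 2×22 + 7
22 = 3×7 + 1
7 = 7×1 + 0
gcd(321, 839) = 1, so the inverse exists.
Back-substitute for 1:
1 = 1×22 − 3×7
  = −3×51 + 7×22
  = 7×73 − 10×51
  = −10×124 + 17×73
  = 17×197 − 27×124
  = −27×321 + 44×197
  = 44×839 − 115×321
So 321⁻¹ ≡ −115 ≡ 724 (mod 839).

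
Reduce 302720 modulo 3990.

302720 = 75·3990 + 3470, so 302720 ≡ 3470 (mod 3990).

3470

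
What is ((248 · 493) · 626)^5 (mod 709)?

289

248 · 493 = 122264 ≡ 316 (mod 709)
316 · 626 = 197816 ≡ 5 (mod 709)
(5)^5 ≡ 289 (mod 709)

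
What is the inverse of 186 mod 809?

809 = 4×186 + 65
186 = 2×65 + 56
65 = 1×56 + 9
56 = 6×9 + 2
9 = 4×2 + 1
2 = 2×1 + 0
gcd(186, 809) = 1, so the inverse exists.
Back-substitute for 1:
1 = 1×9 − 4×2
  = −4×56 + 25×9
  = 25×65 − 29×56
  = −29×186 + 83×65
  = 83×809 − 361×186
So 186⁻¹ ≡ −361 ≡ 448 (mod 809).

448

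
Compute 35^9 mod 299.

27

Using repeated squaring:
9 in binary is 1001, i.e. 9 = 8 + 1.
35^1 ≡ 35 (mod 299)
35^2 ≡ 35^2 = 1225 ≡ 29 (mod 299)
35^4 ≡ 29^2 = 841 ≡ 243 (mod 299)
35^8 ≡ 243^2 = 59049 ≡ 146 (mod 299)
35^9 = 35^8 × 35^1 ≡ 146 × 35 (mod 299).
146 × 35 = 5110 ≡ 27 (mod 299).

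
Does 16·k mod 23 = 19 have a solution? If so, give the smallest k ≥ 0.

17

gcd(16, 23) = 1, so a unique solution mod 23 exists.
16⁻¹ ≡ 13 (mod 23).
k ≡ 13·19 ≡ 17 (mod 23).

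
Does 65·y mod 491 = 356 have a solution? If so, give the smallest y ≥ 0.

149

gcd(65, 491) = 1, so a unique solution mod 491 exists.
65⁻¹ ≡ 68 (mod 491).
y ≡ 68·356 ≡ 149 (mod 491).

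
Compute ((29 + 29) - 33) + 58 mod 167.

83

29 + 29 = 58
58 - 33 = 25
25 + 58 = 83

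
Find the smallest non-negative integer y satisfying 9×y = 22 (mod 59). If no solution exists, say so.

9

gcd(9, 59) = 1, so a unique solution mod 59 exists.
9⁻¹ ≡ 46 (mod 59).
y ≡ 46×22 ≡ 9 (mod 59).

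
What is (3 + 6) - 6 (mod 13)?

3

3 + 6 = 9
9 - 6 = 3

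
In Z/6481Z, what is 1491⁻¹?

1404

6481 = 4×1491 + 517
1491 = 2×517 + 457
517 = 1×457 + 60
457 = 7×60 + 37
60 = 1×37 + 23
37 = 1×23 + 14
23 = 1×14 + 9
14 = 1×9 + 5
9 = 1×5 + 4
5 = 1×4 + 1
4 = 4×1 + 0
gcd(1491, 6481) = 1, so the inverse exists.
Bézout: 1 = −323×6481 + 1404×1491.
So 1491⁻¹ ≡ 1404 (mod 6481).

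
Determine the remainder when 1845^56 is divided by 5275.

225

Compute successive squares:
56 in binary is 111000, i.e. 56 = 32 + 16 + 8.
1845^1 ≡ 1845 (mod 5275)
1845^2 ≡ 1845^2 = 3404025 ≡ 1650 (mod 5275)
1845^4 ≡ 1650^2 = 2722500 ≡ 600 (mod 5275)
1845^8 ≡ 600^2 = 360000 ≡ 1300 (mod 5275)
1845^16 ≡ 1300^2 = 1690000 ≡ 2000 (mod 5275)
1845^32 ≡ 2000^2 = 4000000 ≡ 1550 (mod 5275)
1845^56 = 1845^32 * 1845^16 * 1845^8 ≡ 1550 * 2000 * 1300 (mod 5275).
Accumulate the product:
1550 * 2000 = 3100000 ≡ 3575
3575 * 1300 = 4647500 ≡ 225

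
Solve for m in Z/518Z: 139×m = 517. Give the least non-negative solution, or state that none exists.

gcd(139, 518) = 1, so a unique solution mod 518 exists.
139⁻¹ ≡ 41 (mod 518).
m ≡ 41×517 ≡ 477 (mod 518).

477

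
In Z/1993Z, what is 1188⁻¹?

1993 = 1*1188 + 805
1188 = 1*805 + 383
805 = 2*383 + 39
383 = 9*39 + 32
39 = 1*32 + 7
32 = 4*7 + 4
7 = 1*4 + 3
4 = 1*3 + 1
3 = 3*1 + 0
gcd(1188, 1993) = 1, so the inverse exists.
Back-substitute for 1:
1 = 1*4 − 1*3
  = −1*7 + 2*4
  = 2*32 − 9*7
  = −9*39 + 11*32
  = 11*383 − 108*39
  = −108*805 + 227*383
  = 227*1188 − 335*805
  = −335*1993 + 562*1188
So 1188⁻¹ ≡ 562 (mod 1993).

562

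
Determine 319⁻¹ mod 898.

411

Run the extended Euclidean algorithm:
898 = 2*319 + 260
319 = 1*260 + 59
260 = 4*59 + 24
59 = 2*24 + 11
24 = 2*11 + 2
11 = 5*2 + 1
2 = 2*1 + 0
gcd(319, 898) = 1, so the inverse exists.
Back-substitute for 1:
1 = 1*11 − 5*2
  = −5*24 + 11*11
  = 11*59 − 27*24
  = −27*260 + 119*59
  = 119*319 − 146*260
  = −146*898 + 411*319
So 319⁻¹ ≡ 411 (mod 898).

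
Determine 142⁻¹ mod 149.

Run the extended Euclidean algorithm:
149 = 1·142 + 7
142 = 20·7 + 2
7 = 3·2 + 1
2 = 2·1 + 0
gcd(142, 149) = 1, so the inverse exists.
Back-substitute for 1:
1 = 1·7 − 3·2
  = −3·142 + 61·7
  = 61·149 − 64·142
So 142⁻¹ ≡ −64 ≡ 85 (mod 149).

85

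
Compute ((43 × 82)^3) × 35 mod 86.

0

43 × 82 = 3526 ≡ 0 (mod 86)
(0)^3 ≡ 0 (mod 86)
0 × 35 = 0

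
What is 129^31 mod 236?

31 in binary is 11111, i.e. 31 = 16 + 8 + 4 + 2 + 1.
129^1 ≡ 129 (mod 236)
129^2 ≡ 129^2 = 16641 ≡ 121 (mod 236)
129^4 ≡ 121^2 = 14641 ≡ 9 (mod 236)
129^8 ≡ 9^2 = 81 (mod 236)
129^16 ≡ 81^2 = 6561 ≡ 189 (mod 236)
129^31 = 129^16 * 129^8 * 129^4 * 129^2 * 129^1 ≡ 189 * 81 * 9 * 121 * 129 (mod 236).
Accumulate the product:
189 * 81 = 15309 ≡ 205
205 * 9 = 1845 ≡ 193
193 * 121 = 23353 ≡ 225
225 * 129 = 29025 ≡ 233

233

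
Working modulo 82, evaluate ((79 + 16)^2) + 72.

77

79 + 16 = 95 ≡ 13 (mod 82)
(13)^2 ≡ 5 (mod 82)
5 + 72 = 77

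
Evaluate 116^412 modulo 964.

116^1 ≡ 116 (mod 964)
116^2 ≡ 116^2 = 13456 ≡ 924 (mod 964)
116^4 ≡ 924^2 = 853776 ≡ 636 (mod 964)
116^8 ≡ 636^2 = 404496 ≡ 580 (mod 964)
116^16 ≡ 580^2 = 336400 ≡ 928 (mod 964)
116^32 ≡ 928^2 = 861184 ≡ 332 (mod 964)
116^64 ≡ 332^2 = 110224 ≡ 328 (mod 964)
116^128 ≡ 328^2 = 107584 ≡ 580 (mod 964)
116^256 ≡ 580^2 = 336400 ≡ 928 (mod 964)
116^412 = 116^256 * 116^128 * 116^16 * 116^8 * 116^4 ≡ 928 * 580 * 928 * 580 * 636 (mod 964).
Accumulate the product:
928 * 580 = 538240 ≡ 328
328 * 928 = 304384 ≡ 724
724 * 580 = 419920 ≡ 580
580 * 636 = 368880 ≡ 632

632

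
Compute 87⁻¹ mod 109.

104

Run the extended Euclidean algorithm:
109 = 1·87 + 22
87 = 3·22 + 21
22 = 1·21 + 1
21 = 21·1 + 0
gcd(87, 109) = 1, so the inverse exists.
Bézout: 1 = 4·109 − 5·87.
So 87⁻¹ ≡ −5 ≡ 104 (mod 109).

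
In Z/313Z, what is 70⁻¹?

Apply the Euclidean algorithm and back-substitute:
313 = 4×70 + 33
70 = 2×33 + 4
33 = 8×4 + 1
4 = 4×1 + 0
gcd(70, 313) = 1, so the inverse exists.
Bézout: 1 = 17×313 − 76×70.
So 70⁻¹ ≡ −76 ≡ 237 (mod 313).

237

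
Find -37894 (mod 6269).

5989

-37894 = -7·6269 + 5989, so -37894 ≡ 5989 (mod 6269).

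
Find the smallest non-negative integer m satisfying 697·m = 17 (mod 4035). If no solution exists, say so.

1181

gcd(697, 4035) = 1, so a unique solution mod 4035 exists.
697⁻¹ ≡ 2443 (mod 4035).
m ≡ 2443·17 ≡ 1181 (mod 4035).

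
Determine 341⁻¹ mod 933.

Apply the Euclidean algorithm and back-substitute:
933 = 2·341 + 251
341 = 1·251 + 90
251 = 2·90 + 71
90 = 1·71 + 19
71 = 3·19 + 14
19 = 1·14 + 5
14 = 2·5 + 4
5 = 1·4 + 1
4 = 4·1 + 0
gcd(341, 933) = 1, so the inverse exists.
Back-substitute for 1:
1 = 1·5 − 1·4
  = −1·14 + 3·5
  = 3·19 − 4·14
  = −4·71 + 15·19
  = 15·90 − 19·71
  = −19·251 + 53·90
  = 53·341 − 72·251
  = −72·933 + 197·341
So 341⁻¹ ≡ 197 (mod 933).

197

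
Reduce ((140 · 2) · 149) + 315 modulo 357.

266

140 · 2 = 280
280 · 149 = 41720 ≡ 308 (mod 357)
308 + 315 = 623 ≡ 266 (mod 357)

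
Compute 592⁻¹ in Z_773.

773 = 1×592 + 181
592 = 3×181 + 49
181 = 3×49 + 34
49 = 1×34 + 15
34 = 2×15 + 4
15 = 3×4 + 3
4 = 1×3 + 1
3 = 3×1 + 0
gcd(592, 773) = 1, so the inverse exists.
Bézout: 1 = 157×773 − 205×592.
So 592⁻¹ ≡ −205 ≡ 568 (mod 773).

568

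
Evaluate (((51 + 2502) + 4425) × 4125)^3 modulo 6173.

2023

51 + 2502 = 2553
2553 + 4425 = 6978 ≡ 805 (mod 6173)
805 × 4125 = 3320625 ≡ 5724 (mod 6173)
(5724)^3 ≡ 2023 (mod 6173)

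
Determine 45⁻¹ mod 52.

37

By the extended Euclidean algorithm:
52 = 1*45 + 7
45 = 6*7 + 3
7 = 2*3 + 1
3 = 3*1 + 0
gcd(45, 52) = 1, so the inverse exists.
Bézout: 1 = 13*52 − 15*45.
So 45⁻¹ ≡ −15 ≡ 37 (mod 52).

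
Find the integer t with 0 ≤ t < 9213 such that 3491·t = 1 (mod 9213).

9213 = 2×3491 + 2231
3491 = 1×2231 + 1260
2231 = 1×1260 + 971
1260 = 1×971 + 289
971 = 3×289 + 104
289 = 2×104 + 81
104 = 1×81 + 23
81 = 3×23 + 12
23 = 1×12 + 11
12 = 1×11 + 1
11 = 11×1 + 0
gcd(3491, 9213) = 1, so the inverse exists.
Back-substitute for 1:
1 = 1×12 − 1×11
  = −1×23 + 2×12
  = 2×81 − 7×23
  = −7×104 + 9×81
  = 9×289 − 25×104
  = −25×971 + 84×289
  = 84×1260 − 109×971
  = −109×2231 + 193×1260
  = 193×3491 − 302×2231
  = −302×9213 + 797×3491
So 3491⁻¹ ≡ 797 (mod 9213).

797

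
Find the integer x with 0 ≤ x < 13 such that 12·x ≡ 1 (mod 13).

13 = 1·12 + 1
12 = 12·1 + 0
gcd(12, 13) = 1, so the inverse exists.
Bézout: 1 = 1·13 − 1·12.
So 12⁻¹ ≡ −1 ≡ 12 (mod 13).

12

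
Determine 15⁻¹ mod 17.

8

17 = 1·15 + 2
15 = 7·2 + 1
2 = 2·1 + 0
gcd(15, 17) = 1, so the inverse exists.
Back-substitute for 1:
1 = 1·15 − 7·2
  = −7·17 + 8·15
So 15⁻¹ ≡ 8 (mod 17).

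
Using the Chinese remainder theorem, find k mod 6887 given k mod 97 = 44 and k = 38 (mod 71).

3730

97⁻¹ mod 71: 97×41 ≡ 1 (mod 71), so 97⁻¹ ≡ 41.
k = 44 + 97×((38 − 44)×41 mod 71) = 44 + 97×38 = 3730.
Check: 3730 mod 97 = 44, 3730 mod 71 = 38. ✓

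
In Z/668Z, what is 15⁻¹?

668 = 44·15 + 8
15 = 1·8 + 7
8 = 1·7 + 1
7 = 7·1 + 0
gcd(15, 668) = 1, so the inverse exists.
Back-substitute for 1:
1 = 1·8 − 1·7
  = −1·15 + 2·8
  = 2·668 − 89·15
So 15⁻¹ ≡ −89 ≡ 579 (mod 668).

579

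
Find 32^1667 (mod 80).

32^1 ≡ 32 (mod 80)
32^2 ≡ 32^2 = 1024 ≡ 64 (mod 80)
32^4 ≡ 64^2 = 4096 ≡ 16 (mod 80)
32^8 ≡ 16^2 = 256 ≡ 16 (mod 80)
32^16 ≡ 16^2 = 256 ≡ 16 (mod 80)
32^32 ≡ 16^2 = 256 ≡ 16 (mod 80)
32^64 ≡ 16^2 = 256 ≡ 16 (mod 80)
32^128 ≡ 16^2 = 256 ≡ 16 (mod 80)
32^256 ≡ 16^2 = 256 ≡ 16 (mod 80)
32^512 ≡ 16^2 = 256 ≡ 16 (mod 80)
32^1024 ≡ 16^2 = 256 ≡ 16 (mod 80)
32^1667 = 32^1024 × 32^512 × 32^128 × 32^2 × 32^1 ≡ 16 × 16 × 16 × 64 × 32 (mod 80).
Accumulate the product:
16 × 16 = 256 ≡ 16
16 × 16 = 256 ≡ 16
16 × 64 = 1024 ≡ 64
64 × 32 = 2048 ≡ 48

48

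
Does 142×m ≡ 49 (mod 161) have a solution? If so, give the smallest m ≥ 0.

gcd(142, 161) = 1, so a unique solution mod 161 exists.
142⁻¹ ≡ 144 (mod 161).
m ≡ 144×49 ≡ 133 (mod 161).

133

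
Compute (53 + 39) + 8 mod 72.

53 + 39 = 92 ≡ 20 (mod 72)
20 + 8 = 28

28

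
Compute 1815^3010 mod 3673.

2369

Using repeated squaring:
1815^1 ≡ 1815 (mod 3673)
1815^2 ≡ 1815^2 = 3294225 ≡ 3217 (mod 3673)
1815^4 ≡ 3217^2 = 10349089 ≡ 2248 (mod 3673)
1815^8 ≡ 2248^2 = 5053504 ≡ 3129 (mod 3673)
1815^16 ≡ 3129^2 = 9790641 ≡ 2096 (mod 3673)
1815^32 ≡ 2096^2 = 4393216 ≡ 308 (mod 3673)
1815^64 ≡ 308^2 = 94864 ≡ 3039 (mod 3673)
1815^128 ≡ 3039^2 = 9235521 ≡ 1599 (mod 3673)
1815^256 ≡ 1599^2 = 2556801 ≡ 393 (mod 3673)
1815^512 ≡ 393^2 = 154449 ≡ 183 (mod 3673)
1815^1024 ≡ 183^2 = 33489 ≡ 432 (mod 3673)
1815^2048 ≡ 432^2 = 186624 ≡ 2974 (mod 3673)
1815^3010 = 1815^2048 * 1815^512 * 1815^256 * 1815^128 * 1815^64 * 1815^2 ≡ 2974 * 183 * 393 * 1599 * 3039 * 3217 (mod 3673).
Accumulate the product:
2974 * 183 = 544242 ≡ 638
638 * 393 = 250734 ≡ 970
970 * 1599 = 1551030 ≡ 1024
1024 * 3039 = 3111936 ≡ 905
905 * 3217 = 2911385 ≡ 2369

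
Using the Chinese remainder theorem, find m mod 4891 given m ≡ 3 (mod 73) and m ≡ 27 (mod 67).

73⁻¹ mod 67: 73·56 ≡ 1 (mod 67), so 73⁻¹ ≡ 56.
m = 3 + 73·((27 − 3)·56 mod 67) = 3 + 73·4 = 295.

295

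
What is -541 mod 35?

-541 = -16×35 + 19, so -541 ≡ 19 (mod 35).

19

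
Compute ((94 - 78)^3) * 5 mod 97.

13

94 - 78 = 16
(16)^3 ≡ 22 (mod 97)
22 * 5 = 110 ≡ 13 (mod 97)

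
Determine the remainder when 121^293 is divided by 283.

214

Using repeated squaring:
293 in binary is 100100101, i.e. 293 = 256 + 32 + 4 + 1.
121^1 ≡ 121 (mod 283)
121^2 ≡ 121^2 = 14641 ≡ 208 (mod 283)
121^4 ≡ 208^2 = 43264 ≡ 248 (mod 283)
121^8 ≡ 248^2 = 61504 ≡ 93 (mod 283)
121^16 ≡ 93^2 = 8649 ≡ 159 (mod 283)
121^32 ≡ 159^2 = 25281 ≡ 94 (mod 283)
121^64 ≡ 94^2 = 8836 ≡ 63 (mod 283)
121^128 ≡ 63^2 = 3969 ≡ 7 (mod 283)
121^256 ≡ 7^2 = 49 (mod 283)
121^293 = 121^256 × 121^32 × 121^4 × 121^1 ≡ 49 × 94 × 248 × 121 (mod 283).
Accumulate the product:
49 × 94 = 4606 ≡ 78
78 × 248 = 19344 ≡ 100
100 × 121 = 12100 ≡ 214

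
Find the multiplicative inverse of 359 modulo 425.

425 = 1·359 + 66
359 = 5·66 + 29
66 = 2·29 + 8
29 = 3·8 + 5
8 = 1·5 + 3
5 = 1·3 + 2
3 = 1·2 + 1
2 = 2·1 + 0
gcd(359, 425) = 1, so the inverse exists.
Back-substitute for 1:
1 = 1·3 − 1·2
  = −1·5 + 2·3
  = 2·8 − 3·5
  = −3·29 + 11·8
  = 11·66 − 25·29
  = −25·359 + 136·66
  = 136·425 − 161·359
So 359⁻¹ ≡ −161 ≡ 264 (mod 425).

264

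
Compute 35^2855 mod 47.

11

Using repeated squaring:
2855 in binary is 101100100111, i.e. 2855 = 2048 + 512 + 256 + 32 + 4 + 2 + 1.
35^1 ≡ 35 (mod 47)
35^2 ≡ 35^2 = 1225 ≡ 3 (mod 47)
35^4 ≡ 3^2 = 9 (mod 47)
35^8 ≡ 9^2 = 81 ≡ 34 (mod 47)
35^16 ≡ 34^2 = 1156 ≡ 28 (mod 47)
35^32 ≡ 28^2 = 784 ≡ 32 (mod 47)
35^64 ≡ 32^2 = 1024 ≡ 37 (mod 47)
35^128 ≡ 37^2 = 1369 ≡ 6 (mod 47)
35^256 ≡ 6^2 = 36 (mod 47)
35^512 ≡ 36^2 = 1296 ≡ 27 (mod 47)
35^1024 ≡ 27^2 = 729 ≡ 24 (mod 47)
35^2048 ≡ 24^2 = 576 ≡ 12 (mod 47)
35^2855 = 35^2048 · 35^512 · 35^256 · 35^32 · 35^4 · 35^2 · 35^1 ≡ 12 · 27 · 36 · 32 · 9 · 3 · 35 (mod 47).
Accumulate the product:
12 · 27 = 324 ≡ 42
42 · 36 = 1512 ≡ 8
8 · 32 = 256 ≡ 21
21 · 9 = 189 ≡ 1
1 · 3 = 3
3 · 35 = 105 ≡ 11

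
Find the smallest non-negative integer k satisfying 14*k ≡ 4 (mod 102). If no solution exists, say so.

gcd(14, 102) = 2, and 2 | 4, so solutions exist.
Divide through by 2: 7*k = 2 (mod 51).
7⁻¹ ≡ 22 (mod 51).
k ≡ 22*2 ≡ 44 (mod 51).
The smallest non-negative solution is k = 44.

44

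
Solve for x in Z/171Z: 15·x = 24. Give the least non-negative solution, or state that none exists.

gcd(15, 171) = 3, and 3 | 24, so solutions exist.
Divide through by 3: 5·x ≡ 8 (mod 57).
5⁻¹ ≡ 23 (mod 57).
x ≡ 23·8 ≡ 13 (mod 57).
The smallest non-negative solution is x = 13.

13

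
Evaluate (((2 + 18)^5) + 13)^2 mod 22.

9

2 + 18 = 20
(20)^5 ≡ 12 (mod 22)
12 + 13 = 25 ≡ 3 (mod 22)
(3)^2 ≡ 9 (mod 22)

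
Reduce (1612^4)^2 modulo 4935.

571

(1612)^4 ≡ 3166 (mod 4935)
(3166)^2 ≡ 571 (mod 4935)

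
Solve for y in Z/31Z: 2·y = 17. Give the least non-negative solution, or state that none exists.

24

gcd(2, 31) = 1, so a unique solution mod 31 exists.
2⁻¹ ≡ 16 (mod 31).
y ≡ 16·17 ≡ 24 (mod 31).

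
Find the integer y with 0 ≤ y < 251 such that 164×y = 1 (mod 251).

75

By the extended Euclidean algorithm:
251 = 1*164 + 87
164 = 1*87 + 77
87 = 1*77 + 10
77 = 7*10 + 7
10 = 1*7 + 3
7 = 2*3 + 1
3 = 3*1 + 0
gcd(164, 251) = 1, so the inverse exists.
Back-substitute for 1:
1 = 1*7 − 2*3
  = −2*10 + 3*7
  = 3*77 − 23*10
  = −23*87 + 26*77
  = 26*164 − 49*87
  = −49*251 + 75*164
So 164⁻¹ ≡ 75 (mod 251).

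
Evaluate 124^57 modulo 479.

254

57 in binary is 111001, i.e. 57 = 32 + 16 + 8 + 1.
124^1 ≡ 124 (mod 479)
124^2 ≡ 124^2 = 15376 ≡ 48 (mod 479)
124^4 ≡ 48^2 = 2304 ≡ 388 (mod 479)
124^8 ≡ 388^2 = 150544 ≡ 138 (mod 479)
124^16 ≡ 138^2 = 19044 ≡ 363 (mod 479)
124^32 ≡ 363^2 = 131769 ≡ 44 (mod 479)
124^57 = 124^32 × 124^16 × 124^8 × 124^1 ≡ 44 × 363 × 138 × 124 (mod 479).
Accumulate the product:
44 × 363 = 15972 ≡ 165
165 × 138 = 22770 ≡ 257
257 × 124 = 31868 ≡ 254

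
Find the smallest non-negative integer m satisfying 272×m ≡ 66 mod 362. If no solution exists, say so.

132

gcd(272, 362) = 2, and 2 | 66, so solutions exist.
Divide through by 2: 136×m = 33 (mod 181).
136⁻¹ ≡ 4 (mod 181).
m ≡ 4×33 ≡ 132 (mod 181).
The smallest non-negative solution is m = 132.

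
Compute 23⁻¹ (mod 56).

Run the extended Euclidean algorithm:
56 = 2*23 + 10
23 = 2*10 + 3
10 = 3*3 + 1
3 = 3*1 + 0
gcd(23, 56) = 1, so the inverse exists.
Back-substitute for 1:
1 = 1*10 − 3*3
  = −3*23 + 7*10
  = 7*56 − 17*23
So 23⁻¹ ≡ −17 ≡ 39 (mod 56).

39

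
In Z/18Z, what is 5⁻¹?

11

Run the extended Euclidean algorithm:
18 = 3*5 + 3
5 = 1*3 + 2
3 = 1*2 + 1
2 = 2*1 + 0
gcd(5, 18) = 1, so the inverse exists.
Back-substitute for 1:
1 = 1*3 − 1*2
  = −1*5 + 2*3
  = 2*18 − 7*5
So 5⁻¹ ≡ −7 ≡ 11 (mod 18).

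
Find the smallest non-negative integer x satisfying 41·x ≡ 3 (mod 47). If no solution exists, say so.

23

gcd(41, 47) = 1, so a unique solution mod 47 exists.
41⁻¹ ≡ 39 (mod 47).
x ≡ 39·3 ≡ 23 (mod 47).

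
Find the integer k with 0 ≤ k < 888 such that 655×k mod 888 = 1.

Apply the Euclidean algorithm and back-substitute:
888 = 1×655 + 233
655 = 2×233 + 189
233 = 1×189 + 44
189 = 4×44 + 13
44 = 3×13 + 5
13 = 2×5 + 3
5 = 1×3 + 2
3 = 1×2 + 1
2 = 2×1 + 0
gcd(655, 888) = 1, so the inverse exists.
Back-substitute for 1:
1 = 1×3 − 1×2
  = −1×5 + 2×3
  = 2×13 − 5×5
  = −5×44 + 17×13
  = 17×189 − 73×44
  = −73×233 + 90×189
  = 90×655 − 253×233
  = −253×888 + 343×655
So 655⁻¹ ≡ 343 (mod 888).

343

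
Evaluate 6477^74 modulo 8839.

8417

Using repeated squaring:
74 in binary is 1001010, i.e. 74 = 64 + 8 + 2.
6477^1 ≡ 6477 (mod 8839)
6477^2 ≡ 6477^2 = 41951529 ≡ 1635 (mod 8839)
6477^4 ≡ 1635^2 = 2673225 ≡ 3847 (mod 8839)
6477^8 ≡ 3847^2 = 14799409 ≡ 2923 (mod 8839)
6477^16 ≡ 2923^2 = 8543929 ≡ 5455 (mod 8839)
6477^32 ≡ 5455^2 = 29757025 ≡ 4951 (mod 8839)
6477^64 ≡ 4951^2 = 24512401 ≡ 1854 (mod 8839)
6477^74 = 6477^64 · 6477^8 · 6477^2 ≡ 1854 · 2923 · 1635 (mod 8839).
Accumulate the product:
1854 · 2923 = 5419242 ≡ 935
935 · 1635 = 1528725 ≡ 8417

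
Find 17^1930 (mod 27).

17^1 ≡ 17 (mod 27)
17^2 ≡ 17^2 = 289 ≡ 19 (mod 27)
17^4 ≡ 19^2 = 361 ≡ 10 (mod 27)
17^8 ≡ 10^2 = 100 ≡ 19 (mod 27)
17^16 ≡ 19^2 = 361 ≡ 10 (mod 27)
17^32 ≡ 10^2 = 100 ≡ 19 (mod 27)
17^64 ≡ 19^2 = 361 ≡ 10 (mod 27)
17^128 ≡ 10^2 = 100 ≡ 19 (mod 27)
17^256 ≡ 19^2 = 361 ≡ 10 (mod 27)
17^512 ≡ 10^2 = 100 ≡ 19 (mod 27)
17^1024 ≡ 19^2 = 361 ≡ 10 (mod 27)
17^1930 = 17^1024 * 17^512 * 17^256 * 17^128 * 17^8 * 17^2 ≡ 10 * 19 * 10 * 19 * 19 * 19 (mod 27).
Accumulate the product:
10 * 19 = 190 ≡ 1
1 * 10 = 10
10 * 19 = 190 ≡ 1
1 * 19 = 19
19 * 19 = 361 ≡ 10

10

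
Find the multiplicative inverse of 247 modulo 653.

653 = 2×247 + 159
247 = 1×159 + 88
159 = 1×88 + 71
88 = 1×71 + 17
71 = 4×17 + 3
17 = 5×3 + 2
3 = 1×2 + 1
2 = 2×1 + 0
gcd(247, 653) = 1, so the inverse exists.
Back-substitute for 1:
1 = 1×3 − 1×2
  = −1×17 + 6×3
  = 6×71 − 25×17
  = −25×88 + 31×71
  = 31×159 − 56×88
  = −56×247 + 87×159
  = 87×653 − 230×247
So 247⁻¹ ≡ −230 ≡ 423 (mod 653).

423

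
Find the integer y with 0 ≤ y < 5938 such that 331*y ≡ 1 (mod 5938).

Run the extended Euclidean algorithm:
5938 = 17×331 + 311
331 = 1×311 + 20
311 = 15×20 + 11
20 = 1×11 + 9
11 = 1×9 + 2
9 = 4×2 + 1
2 = 2×1 + 0
gcd(331, 5938) = 1, so the inverse exists.
Bézout: 1 = −149×5938 + 2673×331.
So 331⁻¹ ≡ 2673 (mod 5938).

2673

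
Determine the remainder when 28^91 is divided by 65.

91 in binary is 1011011, i.e. 91 = 64 + 16 + 8 + 2 + 1.
28^1 ≡ 28 (mod 65)
28^2 ≡ 28^2 = 784 ≡ 4 (mod 65)
28^4 ≡ 4^2 = 16 (mod 65)
28^8 ≡ 16^2 = 256 ≡ 61 (mod 65)
28^16 ≡ 61^2 = 3721 ≡ 16 (mod 65)
28^32 ≡ 16^2 = 256 ≡ 61 (mod 65)
28^64 ≡ 61^2 = 3721 ≡ 16 (mod 65)
28^91 = 28^64 × 28^16 × 28^8 × 28^2 × 28^1 ≡ 16 × 16 × 61 × 4 × 28 (mod 65).
Accumulate the product:
16 × 16 = 256 ≡ 61
61 × 61 = 3721 ≡ 16
16 × 4 = 64
64 × 28 = 1792 ≡ 37

37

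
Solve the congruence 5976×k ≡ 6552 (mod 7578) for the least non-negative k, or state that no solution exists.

275

gcd(5976, 7578) = 18, and 18 | 6552, so solutions exist.
Divide through by 18: 332×k ≡ 364 mod 421.
332⁻¹ ≡ 298 (mod 421).
k ≡ 298×364 ≡ 275 (mod 421).
The smallest non-negative solution is k = 275.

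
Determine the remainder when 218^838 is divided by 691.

38

By square-and-multiply:
838 in binary is 1101000110, i.e. 838 = 512 + 256 + 64 + 4 + 2.
218^1 ≡ 218 (mod 691)
218^2 ≡ 218^2 = 47524 ≡ 536 (mod 691)
218^4 ≡ 536^2 = 287296 ≡ 531 (mod 691)
218^8 ≡ 531^2 = 281961 ≡ 33 (mod 691)
218^16 ≡ 33^2 = 1089 ≡ 398 (mod 691)
218^32 ≡ 398^2 = 158404 ≡ 165 (mod 691)
218^64 ≡ 165^2 = 27225 ≡ 276 (mod 691)
218^128 ≡ 276^2 = 76176 ≡ 166 (mod 691)
218^256 ≡ 166^2 = 27556 ≡ 607 (mod 691)
218^512 ≡ 607^2 = 368449 ≡ 146 (mod 691)
218^838 = 218^512 · 218^256 · 218^64 · 218^4 · 218^2 ≡ 146 · 607 · 276 · 531 · 536 (mod 691).
Accumulate the product:
146 · 607 = 88622 ≡ 174
174 · 276 = 48024 ≡ 345
345 · 531 = 183195 ≡ 80
80 · 536 = 42880 ≡ 38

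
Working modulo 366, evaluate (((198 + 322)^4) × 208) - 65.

317

198 + 322 = 520 ≡ 154 (mod 366)
(154)^4 ≡ 352 (mod 366)
352 × 208 = 73216 ≡ 16 (mod 366)
16 - 65 = -49 ≡ 317 (mod 366)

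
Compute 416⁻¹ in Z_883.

883 = 2*416 + 51
416 = 8*51 + 8
51 = 6*8 + 3
8 = 2*3 + 2
3 = 1*2 + 1
2 = 2*1 + 0
gcd(416, 883) = 1, so the inverse exists.
Bézout: 1 = 155*883 − 329*416.
So 416⁻¹ ≡ −329 ≡ 554 (mod 883).

554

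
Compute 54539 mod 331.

54539 = 164*331 + 255, so 54539 ≡ 255 (mod 331).

255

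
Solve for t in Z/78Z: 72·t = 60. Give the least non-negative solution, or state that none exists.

3

gcd(72, 78) = 6, and 6 | 60, so solutions exist.
Divide through by 6: 12·t = 10 (mod 13).
12⁻¹ ≡ 12 (mod 13).
t ≡ 12·10 ≡ 3 (mod 13).
The smallest non-negative solution is t = 3.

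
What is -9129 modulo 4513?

-9129 = -3×4513 + 4410, so -9129 ≡ 4410 (mod 4513).

4410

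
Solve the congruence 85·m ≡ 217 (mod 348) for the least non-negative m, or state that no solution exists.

gcd(85, 348) = 1, so a unique solution mod 348 exists.
85⁻¹ ≡ 217 (mod 348).
m ≡ 217·217 ≡ 109 (mod 348).

109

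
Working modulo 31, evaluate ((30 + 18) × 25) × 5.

17

30 + 18 = 48 ≡ 17 (mod 31)
17 × 25 = 425 ≡ 22 (mod 31)
22 × 5 = 110 ≡ 17 (mod 31)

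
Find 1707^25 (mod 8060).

Compute successive squares:
25 in binary is 11001, i.e. 25 = 16 + 8 + 1.
1707^1 ≡ 1707 (mod 8060)
1707^2 ≡ 1707^2 = 2913849 ≡ 4189 (mod 8060)
1707^4 ≡ 4189^2 = 17547721 ≡ 1101 (mod 8060)
1707^8 ≡ 1101^2 = 1212201 ≡ 3201 (mod 8060)
1707^16 ≡ 3201^2 = 10246401 ≡ 2141 (mod 8060)
1707^25 = 1707^16 × 1707^8 × 1707^1 ≡ 2141 × 3201 × 1707 (mod 8060).
Accumulate the product:
2141 × 3201 = 6853341 ≡ 2341
2341 × 1707 = 3996087 ≡ 6387

6387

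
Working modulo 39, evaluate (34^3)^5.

31

(34)^3 ≡ 31 (mod 39)
(31)^5 ≡ 31 (mod 39)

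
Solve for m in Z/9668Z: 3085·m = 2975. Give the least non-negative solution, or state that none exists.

4075

gcd(3085, 9668) = 1, so a unique solution mod 9668 exists.
3085⁻¹ ≡ 1545 (mod 9668).
m ≡ 1545·2975 ≡ 4075 (mod 9668).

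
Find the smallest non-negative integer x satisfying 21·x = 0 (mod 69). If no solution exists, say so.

0

gcd(21, 69) = 3, and 3 | 0, so solutions exist.
Divide through by 3: 7·x mod 23 = 0.
7⁻¹ ≡ 10 (mod 23).
x ≡ 10·0 ≡ 0 (mod 23).
The smallest non-negative solution is x = 0.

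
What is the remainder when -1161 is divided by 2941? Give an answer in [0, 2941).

1780

-1161 = -1·2941 + 1780, so -1161 ≡ 1780 (mod 2941).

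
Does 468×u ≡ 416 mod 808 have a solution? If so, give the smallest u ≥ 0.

gcd(468, 808) = 4, and 4 | 416, so solutions exist.
Divide through by 4: 117×u ≡ 104 (mod 202).
117⁻¹ ≡ 19 (mod 202).
u ≡ 19×104 ≡ 158 (mod 202).
The smallest non-negative solution is u = 158.

158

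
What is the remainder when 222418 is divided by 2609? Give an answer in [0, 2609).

222418 = 85·2609 + 653, so 222418 ≡ 653 (mod 2609).

653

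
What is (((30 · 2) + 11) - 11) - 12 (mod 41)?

7

30 · 2 = 60 ≡ 19 (mod 41)
19 + 11 = 30
30 - 11 = 19
19 - 12 = 7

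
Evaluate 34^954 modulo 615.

By square-and-multiply:
34^1 ≡ 34 (mod 615)
34^2 ≡ 34^2 = 1156 ≡ 541 (mod 615)
34^4 ≡ 541^2 = 292681 ≡ 556 (mod 615)
34^8 ≡ 556^2 = 309136 ≡ 406 (mod 615)
34^16 ≡ 406^2 = 164836 ≡ 16 (mod 615)
34^32 ≡ 16^2 = 256 (mod 615)
34^64 ≡ 256^2 = 65536 ≡ 346 (mod 615)
34^128 ≡ 346^2 = 119716 ≡ 406 (mod 615)
34^256 ≡ 406^2 = 164836 ≡ 16 (mod 615)
34^512 ≡ 16^2 = 256 (mod 615)
34^954 = 34^512 * 34^256 * 34^128 * 34^32 * 34^16 * 34^8 * 34^2 ≡ 256 * 16 * 406 * 256 * 16 * 406 * 541 (mod 615).
Accumulate the product:
256 * 16 = 4096 ≡ 406
406 * 406 = 164836 ≡ 16
16 * 256 = 4096 ≡ 406
406 * 16 = 6496 ≡ 346
346 * 406 = 140476 ≡ 256
256 * 541 = 138496 ≡ 121

121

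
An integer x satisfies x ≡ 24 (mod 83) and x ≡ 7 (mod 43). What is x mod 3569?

83⁻¹ mod 43: 83*14 ≡ 1 (mod 43), so 83⁻¹ ≡ 14.
x = 24 + 83*((7 − 24)*14 mod 43) = 24 + 83*20 = 1684.
Check: 1684 mod 83 = 24, 1684 mod 43 = 7. ✓

1684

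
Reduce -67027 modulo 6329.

-67027 = -11*6329 + 2592, so -67027 ≡ 2592 (mod 6329).

2592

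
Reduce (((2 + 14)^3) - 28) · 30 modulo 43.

2 + 14 = 16
(16)^3 ≡ 11 (mod 43)
11 - 28 = -17 ≡ 26 (mod 43)
26 · 30 = 780 ≡ 6 (mod 43)

6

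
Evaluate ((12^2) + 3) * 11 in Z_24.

(12)^2 ≡ 0 (mod 24)
0 + 3 = 3
3 * 11 = 33 ≡ 9 (mod 24)

9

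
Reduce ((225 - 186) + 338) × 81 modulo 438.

315

225 - 186 = 39
39 + 338 = 377
377 × 81 = 30537 ≡ 315 (mod 438)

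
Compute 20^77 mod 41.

33

Using repeated squaring:
77 in binary is 1001101, i.e. 77 = 64 + 8 + 4 + 1.
20^1 ≡ 20 (mod 41)
20^2 ≡ 20^2 = 400 ≡ 31 (mod 41)
20^4 ≡ 31^2 = 961 ≡ 18 (mod 41)
20^8 ≡ 18^2 = 324 ≡ 37 (mod 41)
20^16 ≡ 37^2 = 1369 ≡ 16 (mod 41)
20^32 ≡ 16^2 = 256 ≡ 10 (mod 41)
20^64 ≡ 10^2 = 100 ≡ 18 (mod 41)
20^77 = 20^64 × 20^8 × 20^4 × 20^1 ≡ 18 × 37 × 18 × 20 (mod 41).
Accumulate the product:
18 × 37 = 666 ≡ 10
10 × 18 = 180 ≡ 16
16 × 20 = 320 ≡ 33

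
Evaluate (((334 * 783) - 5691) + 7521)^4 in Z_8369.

334 * 783 = 261522 ≡ 2083 (mod 8369)
2083 - 5691 = -3608 ≡ 4761 (mod 8369)
4761 + 7521 = 12282 ≡ 3913 (mod 8369)
(3913)^4 ≡ 5717 (mod 8369)

5717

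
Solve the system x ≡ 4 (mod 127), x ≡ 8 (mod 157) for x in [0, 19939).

127⁻¹ mod 157: 127*68 ≡ 1 (mod 157), so 127⁻¹ ≡ 68.
x = 4 + 127*((8 − 4)*68 mod 157) = 4 + 127*115 = 14609.
Check: 14609 mod 127 = 4, 14609 mod 157 = 8. ✓

14609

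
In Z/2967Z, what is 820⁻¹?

Run the extended Euclidean algorithm:
2967 = 3·820 + 507
820 = 1·507 + 313
507 = 1·313 + 194
313 = 1·194 + 119
194 = 1·119 + 75
119 = 1·75 + 44
75 = 1·44 + 31
44 = 1·31 + 13
31 = 2·13 + 5
13 = 2·5 + 3
5 = 1·3 + 2
3 = 1·2 + 1
2 = 2·1 + 0
gcd(820, 2967) = 1, so the inverse exists.
Back-substitute for 1:
1 = 1·3 − 1·2
  = −1·5 + 2·3
  = 2·13 − 5·5
  = −5·31 + 12·13
  = 12·44 − 17·31
  = −17·75 + 29·44
  = 29·119 − 46·75
  = −46·194 + 75·119
  = 75·313 − 121·194
  = −121·507 + 196·313
  = 196·820 − 317·507
  = −317·2967 + 1147·820
So 820⁻¹ ≡ 1147 (mod 2967).

1147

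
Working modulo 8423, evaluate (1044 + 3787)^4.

3245

1044 + 3787 = 4831
(4831)^4 ≡ 3245 (mod 8423)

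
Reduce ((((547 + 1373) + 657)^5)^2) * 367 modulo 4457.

547 + 1373 = 1920
1920 + 657 = 2577
(2577)^5 ≡ 2577 (mod 4457)
(2577)^2 ≡ 4456 (mod 4457)
4456 * 367 = 1635352 ≡ 4090 (mod 4457)

4090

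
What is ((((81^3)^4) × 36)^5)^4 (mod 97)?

35

(81)^3 ≡ 75 (mod 97)
(75)^4 ≡ 1 (mod 97)
1 × 36 = 36
(36)^5 ≡ 62 (mod 97)
(62)^4 ≡ 35 (mod 97)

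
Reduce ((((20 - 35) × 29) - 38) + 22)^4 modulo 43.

20 - 35 = -15 ≡ 28 (mod 43)
28 × 29 = 812 ≡ 38 (mod 43)
38 - 38 = 0
0 + 22 = 22
(22)^4 ≡ 35 (mod 43)

35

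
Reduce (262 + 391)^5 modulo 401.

237

262 + 391 = 653 ≡ 252 (mod 401)
(252)^5 ≡ 237 (mod 401)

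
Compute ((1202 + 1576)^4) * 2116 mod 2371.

1202 + 1576 = 2778 ≡ 407 (mod 2371)
(407)^4 ≡ 1088 (mod 2371)
1088 * 2116 = 2302208 ≡ 2338 (mod 2371)

2338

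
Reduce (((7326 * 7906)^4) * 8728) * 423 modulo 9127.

7326 * 7906 = 57919356 ≡ 8541 (mod 9127)
(8541)^4 ≡ 197 (mod 9127)
197 * 8728 = 1719416 ≡ 3540 (mod 9127)
3540 * 423 = 1497420 ≡ 592 (mod 9127)

592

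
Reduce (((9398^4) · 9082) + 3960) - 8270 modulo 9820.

(9398)^4 ≡ 5016 (mod 9820)
5016 · 9082 = 45555312 ≡ 332 (mod 9820)
332 + 3960 = 4292
4292 - 8270 = -3978 ≡ 5842 (mod 9820)

5842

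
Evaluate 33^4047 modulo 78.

4047 in binary is 111111001111, i.e. 4047 = 2048 + 1024 + 512 + 256 + 128 + 64 + 8 + 4 + 2 + 1.
33^1 ≡ 33 (mod 78)
33^2 ≡ 33^2 = 1089 ≡ 75 (mod 78)
33^4 ≡ 75^2 = 5625 ≡ 9 (mod 78)
33^8 ≡ 9^2 = 81 ≡ 3 (mod 78)
33^16 ≡ 3^2 = 9 (mod 78)
33^32 ≡ 9^2 = 81 ≡ 3 (mod 78)
33^64 ≡ 3^2 = 9 (mod 78)
33^128 ≡ 9^2 = 81 ≡ 3 (mod 78)
33^256 ≡ 3^2 = 9 (mod 78)
33^512 ≡ 9^2 = 81 ≡ 3 (mod 78)
33^1024 ≡ 3^2 = 9 (mod 78)
33^2048 ≡ 9^2 = 81 ≡ 3 (mod 78)
33^4047 = 33^2048 · 33^1024 · 33^512 · 33^256 · 33^128 · 33^64 · 33^8 · 33^4 · 33^2 · 33^1 ≡ 3 · 9 · 3 · 9 · 3 · 9 · 3 · 9 · 75 · 33 (mod 78).
Accumulate the product:
3 · 9 = 27
27 · 3 = 81 ≡ 3
3 · 9 = 27
27 · 3 = 81 ≡ 3
3 · 9 = 27
27 · 3 = 81 ≡ 3
3 · 9 = 27
27 · 75 = 2025 ≡ 75
75 · 33 = 2475 ≡ 57

57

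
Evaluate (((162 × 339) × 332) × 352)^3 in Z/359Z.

162 × 339 = 54918 ≡ 350 (mod 359)
350 × 332 = 116200 ≡ 243 (mod 359)
243 × 352 = 85536 ≡ 94 (mod 359)
(94)^3 ≡ 217 (mod 359)

217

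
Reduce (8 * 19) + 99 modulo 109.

8 * 19 = 152 ≡ 43 (mod 109)
43 + 99 = 142 ≡ 33 (mod 109)

33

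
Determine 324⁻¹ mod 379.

Run the extended Euclidean algorithm:
379 = 1*324 + 55
324 = 5*55 + 49
55 = 1*49 + 6
49 = 8*6 + 1
6 = 6*1 + 0
gcd(324, 379) = 1, so the inverse exists.
Back-substitute for 1:
1 = 1*49 − 8*6
  = −8*55 + 9*49
  = 9*324 − 53*55
  = −53*379 + 62*324
So 324⁻¹ ≡ 62 (mod 379).

62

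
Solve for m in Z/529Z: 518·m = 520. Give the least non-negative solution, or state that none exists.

97

gcd(518, 529) = 1, so a unique solution mod 529 exists.
518⁻¹ ≡ 48 (mod 529).
m ≡ 48·520 ≡ 97 (mod 529).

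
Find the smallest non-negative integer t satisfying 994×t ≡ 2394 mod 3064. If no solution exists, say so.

gcd(994, 3064) = 2, and 2 | 2394, so solutions exist.
Divide through by 2: 497×t mod 1532 = 1197.
497⁻¹ ≡ 1233 (mod 1532).
t ≡ 1233×1197 ≡ 585 (mod 1532).
The smallest non-negative solution is t = 585.

585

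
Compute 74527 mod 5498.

3053

74527 = 13·5498 + 3053, so 74527 ≡ 3053 (mod 5498).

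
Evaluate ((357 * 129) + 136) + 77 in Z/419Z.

176

357 * 129 = 46053 ≡ 382 (mod 419)
382 + 136 = 518 ≡ 99 (mod 419)
99 + 77 = 176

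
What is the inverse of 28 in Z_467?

By the extended Euclidean algorithm:
467 = 16*28 + 19
28 = 1*19 + 9
19 = 2*9 + 1
9 = 9*1 + 0
gcd(28, 467) = 1, so the inverse exists.
Bézout: 1 = 3*467 − 50*28.
So 28⁻¹ ≡ −50 ≡ 417 (mod 467).

417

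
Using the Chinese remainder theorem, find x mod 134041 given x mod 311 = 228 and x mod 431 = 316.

311⁻¹ mod 431: 311×255 ≡ 1 (mod 431), so 311⁻¹ ≡ 255.
x = 228 + 311×((316 − 228)×255 mod 431) = 228 + 311×28 = 8936.
Check: 8936 mod 311 = 228, 8936 mod 431 = 316. ✓

8936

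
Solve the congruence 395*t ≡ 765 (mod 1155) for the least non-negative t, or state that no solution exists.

192

gcd(395, 1155) = 5, and 5 | 765, so solutions exist.
Divide through by 5: 79*t = 153 (mod 231).
79⁻¹ ≡ 193 (mod 231).
t ≡ 193*153 ≡ 192 (mod 231).
The smallest non-negative solution is t = 192.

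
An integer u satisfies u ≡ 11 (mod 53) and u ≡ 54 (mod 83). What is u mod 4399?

53⁻¹ mod 83: 53·47 ≡ 1 (mod 83), so 53⁻¹ ≡ 47.
u = 11 + 53·((54 − 11)·47 mod 83) = 11 + 53·29 = 1548.
Check: 1548 mod 53 = 11, 1548 mod 83 = 54. ✓

1548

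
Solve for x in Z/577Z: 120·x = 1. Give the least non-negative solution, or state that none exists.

226

gcd(120, 577) = 1, so a unique solution mod 577 exists.
120⁻¹ ≡ 226 (mod 577).
x ≡ 226·1 ≡ 226 (mod 577).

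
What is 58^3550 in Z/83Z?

61

By square-and-multiply:
3550 in binary is 110111011110, i.e. 3550 = 2048 + 1024 + 256 + 128 + 64 + 16 + 8 + 4 + 2.
58^1 ≡ 58 (mod 83)
58^2 ≡ 58^2 = 3364 ≡ 44 (mod 83)
58^4 ≡ 44^2 = 1936 ≡ 27 (mod 83)
58^8 ≡ 27^2 = 729 ≡ 65 (mod 83)
58^16 ≡ 65^2 = 4225 ≡ 75 (mod 83)
58^32 ≡ 75^2 = 5625 ≡ 64 (mod 83)
58^64 ≡ 64^2 = 4096 ≡ 29 (mod 83)
58^128 ≡ 29^2 = 841 ≡ 11 (mod 83)
58^256 ≡ 11^2 = 121 ≡ 38 (mod 83)
58^512 ≡ 38^2 = 1444 ≡ 33 (mod 83)
58^1024 ≡ 33^2 = 1089 ≡ 10 (mod 83)
58^2048 ≡ 10^2 = 100 ≡ 17 (mod 83)
58^3550 = 58^2048 · 58^1024 · 58^256 · 58^128 · 58^64 · 58^16 · 58^8 · 58^4 · 58^2 ≡ 17 · 10 · 38 · 11 · 29 · 75 · 65 · 27 · 44 (mod 83).
Accumulate the product:
17 · 10 = 170 ≡ 4
4 · 38 = 152 ≡ 69
69 · 11 = 759 ≡ 12
12 · 29 = 348 ≡ 16
16 · 75 = 1200 ≡ 38
38 · 65 = 2470 ≡ 63
63 · 27 = 1701 ≡ 41
41 · 44 = 1804 ≡ 61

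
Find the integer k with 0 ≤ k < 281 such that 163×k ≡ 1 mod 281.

281 = 1·163 + 118
163 = 1·118 + 45
118 = 2·45 + 28
45 = 1·28 + 17
28 = 1·17 + 11
17 = 1·11 + 6
11 = 1·6 + 5
6 = 1·5 + 1
5 = 5·1 + 0
gcd(163, 281) = 1, so the inverse exists.
Back-substitute for 1:
1 = 1·6 − 1·5
  = −1·11 + 2·6
  = 2·17 − 3·11
  = −3·28 + 5·17
  = 5·45 − 8·28
  = −8·118 + 21·45
  = 21·163 − 29·118
  = −29·281 + 50·163
So 163⁻¹ ≡ 50 (mod 281).

50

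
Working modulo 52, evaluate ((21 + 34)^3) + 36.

11

21 + 34 = 55 ≡ 3 (mod 52)
(3)^3 ≡ 27 (mod 52)
27 + 36 = 63 ≡ 11 (mod 52)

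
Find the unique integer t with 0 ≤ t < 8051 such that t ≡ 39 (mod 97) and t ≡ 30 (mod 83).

2852

97⁻¹ mod 83: 97*6 ≡ 1 (mod 83), so 97⁻¹ ≡ 6.
t = 39 + 97*((30 − 39)*6 mod 83) = 39 + 97*29 = 2852.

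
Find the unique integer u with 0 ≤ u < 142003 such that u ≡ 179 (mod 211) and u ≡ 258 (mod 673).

211⁻¹ mod 673: 211×185 ≡ 1 (mod 673), so 211⁻¹ ≡ 185.
u = 179 + 211×((258 − 179)×185 mod 673) = 179 + 211×482 = 101881.

101881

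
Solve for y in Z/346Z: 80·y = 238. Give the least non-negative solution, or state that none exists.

163

gcd(80, 346) = 2, and 2 | 238, so solutions exist.
Divide through by 2: 40·y = 119 (mod 173).
40⁻¹ ≡ 13 (mod 173).
y ≡ 13·119 ≡ 163 (mod 173).
The smallest non-negative solution is y = 163.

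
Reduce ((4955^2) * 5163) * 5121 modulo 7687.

542

(4955)^2 ≡ 7434 (mod 7687)
7434 * 5163 = 38381742 ≡ 551 (mod 7687)
551 * 5121 = 2821671 ≡ 542 (mod 7687)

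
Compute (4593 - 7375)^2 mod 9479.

4660

4593 - 7375 = -2782 ≡ 6697 (mod 9479)
(6697)^2 ≡ 4660 (mod 9479)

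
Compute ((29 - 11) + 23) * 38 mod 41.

29 - 11 = 18
18 + 23 = 41 ≡ 0 (mod 41)
0 * 38 = 0

0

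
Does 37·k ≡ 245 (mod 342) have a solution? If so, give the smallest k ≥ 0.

173

gcd(37, 342) = 1, so a unique solution mod 342 exists.
37⁻¹ ≡ 37 (mod 342).
k ≡ 37·245 ≡ 173 (mod 342).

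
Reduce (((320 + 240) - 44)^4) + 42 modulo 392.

338

320 + 240 = 560 ≡ 168 (mod 392)
168 - 44 = 124
(124)^4 ≡ 296 (mod 392)
296 + 42 = 338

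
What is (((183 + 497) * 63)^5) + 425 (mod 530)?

183 + 497 = 680 ≡ 150 (mod 530)
150 * 63 = 9450 ≡ 440 (mod 530)
(440)^5 ≡ 130 (mod 530)
130 + 425 = 555 ≡ 25 (mod 530)

25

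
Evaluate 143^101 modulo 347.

89

Compute successive squares:
101 in binary is 1100101, i.e. 101 = 64 + 32 + 4 + 1.
143^1 ≡ 143 (mod 347)
143^2 ≡ 143^2 = 20449 ≡ 323 (mod 347)
143^4 ≡ 323^2 = 104329 ≡ 229 (mod 347)
143^8 ≡ 229^2 = 52441 ≡ 44 (mod 347)
143^16 ≡ 44^2 = 1936 ≡ 201 (mod 347)
143^32 ≡ 201^2 = 40401 ≡ 149 (mod 347)
143^64 ≡ 149^2 = 22201 ≡ 340 (mod 347)
143^101 = 143^64 · 143^32 · 143^4 · 143^1 ≡ 340 · 149 · 229 · 143 (mod 347).
Accumulate the product:
340 · 149 = 50660 ≡ 345
345 · 229 = 79005 ≡ 236
236 · 143 = 33748 ≡ 89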